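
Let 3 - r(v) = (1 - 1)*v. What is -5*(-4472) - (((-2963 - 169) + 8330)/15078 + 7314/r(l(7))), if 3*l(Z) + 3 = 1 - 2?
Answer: 150189359/7539 ≈ 19922.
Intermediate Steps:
l(Z) = -4/3 (l(Z) = -1 + (1 - 2)/3 = -1 + (1/3)*(-1) = -1 - 1/3 = -4/3)
r(v) = 3 (r(v) = 3 - (1 - 1)*v = 3 - 0*v = 3 - 1*0 = 3 + 0 = 3)
-5*(-4472) - (((-2963 - 169) + 8330)/15078 + 7314/r(l(7))) = -5*(-4472) - (((-2963 - 169) + 8330)/15078 + 7314/3) = 22360 - ((-3132 + 8330)*(1/15078) + 7314*(1/3)) = 22360 - (5198*(1/15078) + 2438) = 22360 - (2599/7539 + 2438) = 22360 - 1*18382681/7539 = 22360 - 18382681/7539 = 150189359/7539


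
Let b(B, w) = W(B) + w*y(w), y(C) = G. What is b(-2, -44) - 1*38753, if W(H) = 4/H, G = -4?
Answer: -38579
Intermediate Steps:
y(C) = -4
b(B, w) = -4*w + 4/B (b(B, w) = 4/B + w*(-4) = 4/B - 4*w = -4*w + 4/B)
b(-2, -44) - 1*38753 = (-4*(-44) + 4/(-2)) - 1*38753 = (176 + 4*(-1/2)) - 38753 = (176 - 2) - 38753 = 174 - 38753 = -38579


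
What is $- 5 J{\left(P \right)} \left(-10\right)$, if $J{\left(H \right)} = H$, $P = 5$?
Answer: $250$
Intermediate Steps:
$- 5 J{\left(P \right)} \left(-10\right) = \left(-5\right) 5 \left(-10\right) = \left(-25\right) \left(-10\right) = 250$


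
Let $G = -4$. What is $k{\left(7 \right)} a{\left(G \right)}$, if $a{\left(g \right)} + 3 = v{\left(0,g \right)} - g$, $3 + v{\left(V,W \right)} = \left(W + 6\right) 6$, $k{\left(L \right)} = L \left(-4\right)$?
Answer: $-280$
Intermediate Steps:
$k{\left(L \right)} = - 4 L$
$v{\left(V,W \right)} = 33 + 6 W$ ($v{\left(V,W \right)} = -3 + \left(W + 6\right) 6 = -3 + \left(6 + W\right) 6 = -3 + \left(36 + 6 W\right) = 33 + 6 W$)
$a{\left(g \right)} = 30 + 5 g$ ($a{\left(g \right)} = -3 + \left(\left(33 + 6 g\right) - g\right) = -3 + \left(33 + 5 g\right) = 30 + 5 g$)
$k{\left(7 \right)} a{\left(G \right)} = \left(-4\right) 7 \left(30 + 5 \left(-4\right)\right) = - 28 \left(30 - 20\right) = \left(-28\right) 10 = -280$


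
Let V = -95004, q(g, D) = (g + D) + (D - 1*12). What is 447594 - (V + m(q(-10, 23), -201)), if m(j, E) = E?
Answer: 542799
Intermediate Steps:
q(g, D) = -12 + g + 2*D (q(g, D) = (D + g) + (D - 12) = (D + g) + (-12 + D) = -12 + g + 2*D)
447594 - (V + m(q(-10, 23), -201)) = 447594 - (-95004 - 201) = 447594 - 1*(-95205) = 447594 + 95205 = 542799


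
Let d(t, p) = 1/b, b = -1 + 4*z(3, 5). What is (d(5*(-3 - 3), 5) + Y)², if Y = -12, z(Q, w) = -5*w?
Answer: 1471369/10201 ≈ 144.24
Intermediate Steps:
b = -101 (b = -1 + 4*(-5*5) = -1 + 4*(-25) = -1 - 100 = -101)
d(t, p) = -1/101 (d(t, p) = 1/(-101) = -1/101)
(d(5*(-3 - 3), 5) + Y)² = (-1/101 - 12)² = (-1213/101)² = 1471369/10201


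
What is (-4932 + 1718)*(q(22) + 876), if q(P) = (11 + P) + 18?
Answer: -2979378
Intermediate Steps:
q(P) = 29 + P
(-4932 + 1718)*(q(22) + 876) = (-4932 + 1718)*((29 + 22) + 876) = -3214*(51 + 876) = -3214*927 = -2979378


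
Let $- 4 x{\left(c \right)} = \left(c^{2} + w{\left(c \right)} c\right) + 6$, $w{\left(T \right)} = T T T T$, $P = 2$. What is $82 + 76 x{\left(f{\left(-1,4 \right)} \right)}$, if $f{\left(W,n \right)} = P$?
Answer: $-716$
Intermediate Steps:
$f{\left(W,n \right)} = 2$
$w{\left(T \right)} = T^{4}$ ($w{\left(T \right)} = T^{2} T T = T^{3} T = T^{4}$)
$x{\left(c \right)} = - \frac{3}{2} - \frac{c^{2}}{4} - \frac{c^{5}}{4}$ ($x{\left(c \right)} = - \frac{\left(c^{2} + c^{4} c\right) + 6}{4} = - \frac{\left(c^{2} + c^{5}\right) + 6}{4} = - \frac{6 + c^{2} + c^{5}}{4} = - \frac{3}{2} - \frac{c^{2}}{4} - \frac{c^{5}}{4}$)
$82 + 76 x{\left(f{\left(-1,4 \right)} \right)} = 82 + 76 \left(- \frac{3}{2} - \frac{2^{2}}{4} - \frac{2^{5}}{4}\right) = 82 + 76 \left(- \frac{3}{2} - 1 - 8\right) = 82 + 76 \left(- \frac{21}{2}\right) = 82 - 798 = -716$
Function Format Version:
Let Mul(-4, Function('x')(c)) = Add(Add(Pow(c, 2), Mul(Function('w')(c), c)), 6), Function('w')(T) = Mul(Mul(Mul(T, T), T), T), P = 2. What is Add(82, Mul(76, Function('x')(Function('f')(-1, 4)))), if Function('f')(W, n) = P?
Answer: -716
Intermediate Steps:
Function('f')(W, n) = 2
Function('w')(T) = Pow(T, 4) (Function('w')(T) = Mul(Mul(Pow(T, 2), T), T) = Mul(Pow(T, 3), T) = Pow(T, 4))
Function('x')(c) = Add(Rational(-3, 2), Mul(Rational(-1, 4), Pow(c, 2)), Mul(Rational(-1, 4), Pow(c, 5))) (Function('x')(c) = Mul(Rational(-1, 4), Add(Add(Pow(c, 2), Mul(Pow(c, 4), c)), 6)) = Mul(Rational(-1, 4), Add(Add(Pow(c, 2), Pow(c, 5)), 6)) = Mul(Rational(-1, 4), Add(6, Pow(c, 2), Pow(c, 5))) = Add(Rational(-3, 2), Mul(Rational(-1, 4), Pow(c, 2)), Mul(Rational(-1, 4), Pow(c, 5))))
Add(82, Mul(76, Function('x')(Function('f')(-1, 4)))) = Add(82, Mul(76, Add(Rational(-3, 2), Mul(Rational(-1, 4), Pow(2, 2)), Mul(Rational(-1, 4), Pow(2, 5))))) = Add(82, Mul(76, Add(Rational(-3, 2), Mul(Rational(-1, 4), 4), Mul(Rational(-1, 4), 32)))) = Add(82, Mul(76, Add(Rational(-3, 2), -1, -8))) = Add(82, Mul(76, Rational(-21, 2))) = Add(82, -798) = -716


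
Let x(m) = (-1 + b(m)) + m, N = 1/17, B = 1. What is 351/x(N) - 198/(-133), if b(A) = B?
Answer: 793809/133 ≈ 5968.5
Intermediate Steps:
N = 1/17 ≈ 0.058824
b(A) = 1
x(m) = m (x(m) = (-1 + 1) + m = 0 + m = m)
351/x(N) - 198/(-133) = 351/(1/17) - 198/(-133) = 351*17 - 198*(-1/133) = 5967 + 198/133 = 793809/133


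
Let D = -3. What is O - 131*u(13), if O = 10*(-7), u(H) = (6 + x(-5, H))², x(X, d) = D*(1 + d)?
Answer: -169846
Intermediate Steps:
x(X, d) = -3 - 3*d (x(X, d) = -3*(1 + d) = -3 - 3*d)
u(H) = (3 - 3*H)² (u(H) = (6 + (-3 - 3*H))² = (3 - 3*H)²)
O = -70
O - 131*u(13) = -70 - 1179*(-1 + 13)² = -70 - 1179*12² = -70 - 1179*144 = -70 - 131*1296 = -70 - 169776 = -169846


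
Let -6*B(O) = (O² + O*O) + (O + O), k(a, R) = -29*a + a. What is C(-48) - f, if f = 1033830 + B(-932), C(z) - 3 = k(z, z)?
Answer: -2229757/3 ≈ -7.4325e+5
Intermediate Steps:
k(a, R) = -28*a
C(z) = 3 - 28*z
B(O) = -O/3 - O²/3 (B(O) = -((O² + O*O) + (O + O))/6 = -((O² + O²) + 2*O)/6 = -(2*O² + 2*O)/6 = -(2*O + 2*O²)/6 = -O/3 - O²/3)
f = 2233798/3 (f = 1033830 - ⅓*(-932)*(1 - 932) = 1033830 - ⅓*(-932)*(-931) = 1033830 - 867692/3 = 2233798/3 ≈ 7.4460e+5)
C(-48) - f = (3 - 28*(-48)) - 1*2233798/3 = (3 + 1344) - 2233798/3 = 1347 - 2233798/3 = -2229757/3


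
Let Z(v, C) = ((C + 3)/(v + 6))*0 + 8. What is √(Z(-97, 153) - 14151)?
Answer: I*√14143 ≈ 118.92*I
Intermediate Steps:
Z(v, C) = 8 (Z(v, C) = ((3 + C)/(6 + v))*0 + 8 = 0 + 8 = 8)
√(Z(-97, 153) - 14151) = √(8 - 14151) = √(-14143) = I*√14143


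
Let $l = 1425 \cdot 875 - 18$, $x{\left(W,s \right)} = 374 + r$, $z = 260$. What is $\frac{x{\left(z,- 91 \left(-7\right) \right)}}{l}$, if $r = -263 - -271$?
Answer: $\frac{382}{1246857} \approx 0.00030637$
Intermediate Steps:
$r = 8$ ($r = -263 + 271 = 8$)
$x{\left(W,s \right)} = 382$ ($x{\left(W,s \right)} = 374 + 8 = 382$)
$l = 1246857$ ($l = 1246875 - 18 = 1246857$)
$\frac{x{\left(z,- 91 \left(-7\right) \right)}}{l} = \frac{382}{1246857}$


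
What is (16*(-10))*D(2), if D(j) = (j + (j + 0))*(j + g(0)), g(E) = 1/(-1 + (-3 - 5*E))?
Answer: -1120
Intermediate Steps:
g(E) = 1/(-4 - 5*E)
D(j) = 2*j*(-¼ + j) (D(j) = (j + (j + 0))*(j - 1/(4 + 5*0)) = (j + j)*(j - 1/(4 + 0)) = (2*j)*(j - 1/4) = (2*j)*(j - 1*¼) = (2*j)*(j - ¼) = (2*j)*(-¼ + j) = 2*j*(-¼ + j))
(16*(-10))*D(2) = (16*(-10))*((½)*2*(-1 + 4*2)) = -80*2*(-1 + 8) = -80*2*7 = -160*7 = -1120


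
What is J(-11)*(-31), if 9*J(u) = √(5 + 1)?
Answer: -31*√6/9 ≈ -8.4371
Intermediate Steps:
J(u) = √6/9 (J(u) = √(5 + 1)/9 = √6/9)
J(-11)*(-31) = (√6/9)*(-31) = -31*√6/9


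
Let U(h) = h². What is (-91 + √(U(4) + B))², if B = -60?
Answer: 8237 - 364*I*√11 ≈ 8237.0 - 1207.3*I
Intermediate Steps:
(-91 + √(U(4) + B))² = (-91 + √(4² - 60))² = (-91 + √(16 - 60))² = (-91 + √(-44))² = (-91 + 2*I*√11)²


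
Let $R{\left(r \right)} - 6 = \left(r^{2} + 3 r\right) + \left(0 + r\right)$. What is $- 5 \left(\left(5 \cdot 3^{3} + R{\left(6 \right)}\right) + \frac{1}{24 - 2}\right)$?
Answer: $- \frac{22115}{22} \approx -1005.2$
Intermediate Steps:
$R{\left(r \right)} = 6 + r^{2} + 4 r$ ($R{\left(r \right)} = 6 + \left(\left(r^{2} + 3 r\right) + \left(0 + r\right)\right) = 6 + \left(\left(r^{2} + 3 r\right) + r\right) = 6 + \left(r^{2} + 4 r\right) = 6 + r^{2} + 4 r$)
$- 5 \left(\left(5 \cdot 3^{3} + R{\left(6 \right)}\right) + \frac{1}{24 - 2}\right) = - 5 \left(\left(5 \cdot 3^{3} + \left(6 + 6^{2} + 4 \cdot 6\right)\right) + \frac{1}{24 - 2}\right) = - 5 \left(\left(5 \cdot 27 + \left(6 + 36 + 24\right)\right) + \frac{1}{22}\right) = - 5 \left(\left(135 + 66\right) + \frac{1}{22}\right) = - 5 \left(201 + \frac{1}{22}\right) = \left(-5\right) \frac{4423}{22} = - \frac{22115}{22}$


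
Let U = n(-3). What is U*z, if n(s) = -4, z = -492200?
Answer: 1968800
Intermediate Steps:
U = -4
U*z = -4*(-492200) = 1968800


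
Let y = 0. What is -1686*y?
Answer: 0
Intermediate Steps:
-1686*y = -1686*0 = -562*0 = 0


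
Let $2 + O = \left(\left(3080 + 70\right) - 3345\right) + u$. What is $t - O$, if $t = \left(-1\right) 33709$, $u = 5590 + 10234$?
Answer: $-49336$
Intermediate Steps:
$u = 15824$
$O = 15627$ ($O = -2 + \left(\left(\left(3080 + 70\right) - 3345\right) + 15824\right) = -2 + \left(\left(3150 - 3345\right) + 15824\right) = -2 + \left(-195 + 15824\right) = -2 + 15629 = 15627$)
$t = -33709$
$t - O = -33709 - 15627 = -49336$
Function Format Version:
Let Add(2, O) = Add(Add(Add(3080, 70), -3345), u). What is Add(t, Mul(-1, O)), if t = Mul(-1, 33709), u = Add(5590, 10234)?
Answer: -49336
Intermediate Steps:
u = 15824
O = 15627 (O = Add(-2, Add(Add(Add(3080, 70), -3345), 15824)) = Add(-2, Add(Add(3150, -3345), 15824)) = Add(-2, Add(-195, 15824)) = Add(-2, 15629) = 15627)
t = -33709
Add(t, Mul(-1, O)) = Add(-33709, Mul(-1, 15627)) = Add(-33709, -15627) = -49336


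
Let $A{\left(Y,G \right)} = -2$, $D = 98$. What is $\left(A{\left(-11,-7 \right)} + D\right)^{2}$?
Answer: $9216$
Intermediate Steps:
$\left(A{\left(-11,-7 \right)} + D\right)^{2} = \left(-2 + 98\right)^{2} = 96^{2} = 9216$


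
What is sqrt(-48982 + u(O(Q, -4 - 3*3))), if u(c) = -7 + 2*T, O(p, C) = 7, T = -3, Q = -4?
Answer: I*sqrt(48995) ≈ 221.35*I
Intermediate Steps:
u(c) = -13 (u(c) = -7 + 2*(-3) = -7 - 6 = -13)
sqrt(-48982 + u(O(Q, -4 - 3*3))) = sqrt(-48982 - 13) = sqrt(-48995) = I*sqrt(48995)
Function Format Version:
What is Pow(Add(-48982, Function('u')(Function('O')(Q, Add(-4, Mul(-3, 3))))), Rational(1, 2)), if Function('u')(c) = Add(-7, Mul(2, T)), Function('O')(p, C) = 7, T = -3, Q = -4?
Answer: Mul(I, Pow(48995, Rational(1, 2))) ≈ Mul(221.35, I)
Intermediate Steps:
Function('u')(c) = -13 (Function('u')(c) = Add(-7, Mul(2, -3)) = Add(-7, -6) = -13)
Pow(Add(-48982, Function('u')(Function('O')(Q, Add(-4, Mul(-3, 3))))), Rational(1, 2)) = Pow(Add(-48982, -13), Rational(1, 2)) = Pow(-48995, Rational(1, 2)) = Mul(I, Pow(48995, Rational(1, 2)))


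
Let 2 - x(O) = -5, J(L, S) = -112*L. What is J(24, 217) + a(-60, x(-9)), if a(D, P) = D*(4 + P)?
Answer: -3348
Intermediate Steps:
x(O) = 7 (x(O) = 2 - 1*(-5) = 2 + 5 = 7)
J(24, 217) + a(-60, x(-9)) = -112*24 - 60*(4 + 7) = -2688 - 60*11 = -2688 - 660 = -3348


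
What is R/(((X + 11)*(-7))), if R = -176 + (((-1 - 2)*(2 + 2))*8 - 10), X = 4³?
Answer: 94/175 ≈ 0.53714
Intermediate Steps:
X = 64
R = -282 (R = -176 + (-3*4*8 - 10) = -176 + (-12*8 - 10) = -176 + (-96 - 10) = -176 - 106 = -282)
R/(((X + 11)*(-7))) = -282*(-1/(7*(64 + 11))) = -282/(75*(-7)) = -282/(-525) = -282*(-1/525) = 94/175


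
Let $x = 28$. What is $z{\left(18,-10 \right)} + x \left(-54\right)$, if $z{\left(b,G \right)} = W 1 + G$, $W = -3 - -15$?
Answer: $-1510$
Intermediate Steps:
$W = 12$ ($W = -3 + 15 = 12$)
$z{\left(b,G \right)} = 12 + G$ ($z{\left(b,G \right)} = 12 \cdot 1 + G = 12 + G$)
$z{\left(18,-10 \right)} + x \left(-54\right) = \left(12 - 10\right) + 28 \left(-54\right) = 2 - 1512 = -1510$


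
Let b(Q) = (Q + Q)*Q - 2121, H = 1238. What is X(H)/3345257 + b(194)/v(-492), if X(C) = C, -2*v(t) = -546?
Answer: 18823787137/70250397 ≈ 267.95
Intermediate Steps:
v(t) = 273 (v(t) = -½*(-546) = 273)
b(Q) = -2121 + 2*Q² (b(Q) = (2*Q)*Q - 2121 = 2*Q² - 2121 = -2121 + 2*Q²)
X(H)/3345257 + b(194)/v(-492) = 1238/3345257 + (-2121 + 2*194²)/273 = 1238*(1/3345257) + (-2121 + 2*37636)*(1/273) = 1238/3345257 + (-2121 + 75272)*(1/273) = 1238/3345257 + 73151*(1/273) = 1238/3345257 + 5627/21 = 18823787137/70250397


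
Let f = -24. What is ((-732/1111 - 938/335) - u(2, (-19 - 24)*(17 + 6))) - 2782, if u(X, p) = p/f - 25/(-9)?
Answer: -1131664813/399960 ≈ -2829.4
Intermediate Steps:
u(X, p) = 25/9 - p/24 (u(X, p) = p/(-24) - 25/(-9) = p*(-1/24) - 25*(-⅑) = -p/24 + 25/9 = 25/9 - p/24)
((-732/1111 - 938/335) - u(2, (-19 - 24)*(17 + 6))) - 2782 = ((-732/1111 - 938/335) - (25/9 - (-19 - 24)*(17 + 6)/24)) - 2782 = ((-732*1/1111 - 938*1/335) - (25/9 - (-43)*23/24)) - 2782 = ((-732/1111 - 14/5) - (25/9 - 1/24*(-989))) - 2782 = (-19214/5555 - (25/9 + 989/24)) - 2782 = (-19214/5555 - 1*3167/72) - 2782 = (-19214/5555 - 3167/72) - 2782 = -18976093/399960 - 2782 = -1131664813/399960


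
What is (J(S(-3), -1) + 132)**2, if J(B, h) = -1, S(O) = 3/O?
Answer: 17161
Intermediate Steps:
(J(S(-3), -1) + 132)**2 = (-1 + 132)**2 = 131**2 = 17161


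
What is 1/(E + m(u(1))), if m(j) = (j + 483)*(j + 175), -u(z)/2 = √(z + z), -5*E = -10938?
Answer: 2168015/187924968809 + 32900*√2/187924968809 ≈ 1.1784e-5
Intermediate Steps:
E = 10938/5 (E = -⅕*(-10938) = 10938/5 ≈ 2187.6)
u(z) = -2*√2*√z (u(z) = -2*√(z + z) = -2*√2*√z)
m(j) = (175 + j)*(483 + j) (m(j) = (483 + j)*(175 + j) = (175 + j)*(483 + j))
1/(E + m(u(1))) = 1/(10938/5 + (84525 + (-2*√2*√1)² + 658*(-2*√2*√1))) = 1/(10938/5 + (84525 + (-2*√2*1)² + 658*(-2*√2*1))) = 1/(10938/5 + (84525 + (-2*√2)² + 658*(-2*√2))) = 1/(10938/5 + (84525 + 8 - 1316*√2)) = 1/(10938/5 + (84533 - 1316*√2)) = 1/(433603/5 - 1316*√2)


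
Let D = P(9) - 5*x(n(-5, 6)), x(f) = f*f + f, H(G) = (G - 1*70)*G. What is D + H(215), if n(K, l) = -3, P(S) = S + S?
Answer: 31163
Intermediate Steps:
P(S) = 2*S
H(G) = G*(-70 + G) (H(G) = (G - 70)*G = (-70 + G)*G = G*(-70 + G))
x(f) = f + f² (x(f) = f² + f = f + f²)
D = -12 (D = 2*9 - (-15)*(1 - 3) = 18 - (-15)*(-2) = 18 - 5*6 = 18 - 30 = -12)
D + H(215) = -12 + 215*(-70 + 215) = -12 + 215*145 = -12 + 31175 = 31163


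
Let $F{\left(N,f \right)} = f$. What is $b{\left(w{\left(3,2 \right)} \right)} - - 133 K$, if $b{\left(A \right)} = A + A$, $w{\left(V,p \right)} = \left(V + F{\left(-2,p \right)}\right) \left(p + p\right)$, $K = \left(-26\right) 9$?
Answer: $-31082$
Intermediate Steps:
$K = -234$
$w{\left(V,p \right)} = 2 p \left(V + p\right)$ ($w{\left(V,p \right)} = \left(V + p\right) \left(p + p\right) = \left(V + p\right) 2 p = 2 p \left(V + p\right)$)
$b{\left(A \right)} = 2 A$
$b{\left(w{\left(3,2 \right)} \right)} - - 133 K = 2 \cdot 2 \cdot 2 \left(3 + 2\right) - \left(-133\right) \left(-234\right) = 2 \cdot 2 \cdot 2 \cdot 5 - 31122 = 2 \cdot 20 - 31122 = 40 - 31122 = -31082$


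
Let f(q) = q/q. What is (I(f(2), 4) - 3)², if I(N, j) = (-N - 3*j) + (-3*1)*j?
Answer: 784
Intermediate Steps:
f(q) = 1
I(N, j) = -N - 6*j (I(N, j) = (-N - 3*j) - 3*j = -N - 6*j)
(I(f(2), 4) - 3)² = ((-1*1 - 6*4) - 3)² = ((-1 - 24) - 3)² = (-25 - 3)² = (-28)² = 784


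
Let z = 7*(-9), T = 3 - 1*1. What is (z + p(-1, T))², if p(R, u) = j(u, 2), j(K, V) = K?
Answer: 3721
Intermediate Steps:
T = 2 (T = 3 - 1 = 2)
p(R, u) = u
z = -63
(z + p(-1, T))² = (-63 + 2)² = (-61)² = 3721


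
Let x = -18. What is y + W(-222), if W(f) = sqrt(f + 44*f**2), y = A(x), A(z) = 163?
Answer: 163 + sqrt(2168274) ≈ 1635.5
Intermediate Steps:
y = 163
y + W(-222) = 163 + sqrt(-222*(1 + 44*(-222))) = 163 + sqrt(-222*(1 - 9768)) = 163 + sqrt(-222*(-9767)) = 163 + sqrt(2168274)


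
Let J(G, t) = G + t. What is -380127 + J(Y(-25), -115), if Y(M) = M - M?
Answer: -380242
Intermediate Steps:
Y(M) = 0
-380127 + J(Y(-25), -115) = -380127 + (0 - 115) = -380127 - 115 = -380242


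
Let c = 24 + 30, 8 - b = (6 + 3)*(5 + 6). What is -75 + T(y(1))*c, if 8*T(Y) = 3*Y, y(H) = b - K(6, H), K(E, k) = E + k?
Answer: -4119/2 ≈ -2059.5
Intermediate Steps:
b = -91 (b = 8 - (6 + 3)*(5 + 6) = 8 - 9*11 = 8 - 1*99 = 8 - 99 = -91)
c = 54
y(H) = -97 - H (y(H) = -91 - (6 + H) = -91 + (-6 - H) = -97 - H)
T(Y) = 3*Y/8 (T(Y) = (3*Y)/8 = 3*Y/8)
-75 + T(y(1))*c = -75 + (3*(-97 - 1*1)/8)*54 = -75 + (3*(-97 - 1)/8)*54 = -75 + ((3/8)*(-98))*54 = -75 - 147/4*54 = -75 - 3969/2 = -4119/2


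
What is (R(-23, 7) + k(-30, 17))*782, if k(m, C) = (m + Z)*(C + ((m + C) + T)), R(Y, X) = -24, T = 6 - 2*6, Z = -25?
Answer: 67252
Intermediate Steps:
T = -6 (T = 6 - 12 = -6)
k(m, C) = (-25 + m)*(-6 + m + 2*C) (k(m, C) = (m - 25)*(C + ((m + C) - 6)) = (-25 + m)*(C + ((C + m) - 6)) = (-25 + m)*(C + (-6 + C + m)) = (-25 + m)*(-6 + m + 2*C))
(R(-23, 7) + k(-30, 17))*782 = (-24 + (150 + (-30)² - 50*17 - 31*(-30) + 2*17*(-30)))*782 = (-24 + (150 + 900 - 850 + 930 - 1020))*782 = (-24 + 110)*782 = 86*782 = 67252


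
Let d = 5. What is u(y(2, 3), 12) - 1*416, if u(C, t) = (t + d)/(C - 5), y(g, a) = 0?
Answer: -2097/5 ≈ -419.40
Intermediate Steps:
u(C, t) = (5 + t)/(-5 + C) (u(C, t) = (t + 5)/(C - 5) = (5 + t)/(-5 + C))
u(y(2, 3), 12) - 1*416 = (5 + 12)/(-5 + 0) - 1*416 = 17/(-5) - 416 = -1/5*17 - 416 = -17/5 - 416 = -2097/5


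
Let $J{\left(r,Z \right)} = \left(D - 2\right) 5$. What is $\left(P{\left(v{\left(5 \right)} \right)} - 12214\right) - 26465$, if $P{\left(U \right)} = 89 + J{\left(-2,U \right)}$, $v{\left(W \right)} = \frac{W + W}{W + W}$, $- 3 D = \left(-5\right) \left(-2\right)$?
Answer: $- \frac{115850}{3} \approx -38617.0$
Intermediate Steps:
$D = - \frac{10}{3}$ ($D = - \frac{\left(-5\right) \left(-2\right)}{3} = \left(- \frac{1}{3}\right) 10 = - \frac{10}{3} \approx -3.3333$)
$v{\left(W \right)} = 1$ ($v{\left(W \right)} = \frac{2 W}{2 W} = 2 W \frac{1}{2 W} = 1$)
$J{\left(r,Z \right)} = - \frac{80}{3}$ ($J{\left(r,Z \right)} = \left(- \frac{10}{3} - 2\right) 5 = \left(- \frac{16}{3}\right) 5 = - \frac{80}{3}$)
$P{\left(U \right)} = \frac{187}{3}$ ($P{\left(U \right)} = 89 - \frac{80}{3} = \frac{187}{3}$)
$\left(P{\left(v{\left(5 \right)} \right)} - 12214\right) - 26465 = \left(\frac{187}{3} - 12214\right) - 26465 = - \frac{36455}{3} - 26465 = - \frac{115850}{3}$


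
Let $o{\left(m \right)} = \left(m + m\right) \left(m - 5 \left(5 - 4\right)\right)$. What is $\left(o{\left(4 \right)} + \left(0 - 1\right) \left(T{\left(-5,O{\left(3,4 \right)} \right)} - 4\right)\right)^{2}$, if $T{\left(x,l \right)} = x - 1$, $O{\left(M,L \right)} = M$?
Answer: $4$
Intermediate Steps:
$T{\left(x,l \right)} = -1 + x$
$o{\left(m \right)} = 2 m \left(-5 + m\right)$ ($o{\left(m \right)} = 2 m \left(m - 5\right) = 2 m \left(-5 + m\right)$)
$\left(o{\left(4 \right)} + \left(0 - 1\right) \left(T{\left(-5,O{\left(3,4 \right)} \right)} - 4\right)\right)^{2} = \left(2 \cdot 4 \left(-5 + 4\right) + \left(0 - 1\right) \left(\left(-1 - 5\right) - 4\right)\right)^{2} = \left(2 \cdot 4 \left(-1\right) + \left(0 - 1\right) \left(-6 - 4\right)\right)^{2} = \left(-8 - -10\right)^{2} = \left(-8 + 10\right)^{2} = 2^{2} = 4$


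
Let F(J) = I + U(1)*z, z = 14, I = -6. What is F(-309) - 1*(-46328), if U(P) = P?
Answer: 46336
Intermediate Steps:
F(J) = 8 (F(J) = -6 + 1*14 = -6 + 14 = 8)
F(-309) - 1*(-46328) = 8 - 1*(-46328) = 8 + 46328 = 46336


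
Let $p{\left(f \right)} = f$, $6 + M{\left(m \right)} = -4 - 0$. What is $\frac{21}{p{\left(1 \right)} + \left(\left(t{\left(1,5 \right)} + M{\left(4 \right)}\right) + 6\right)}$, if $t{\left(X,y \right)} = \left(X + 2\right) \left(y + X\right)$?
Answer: $\frac{7}{5} \approx 1.4$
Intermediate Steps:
$M{\left(m \right)} = -10$ ($M{\left(m \right)} = -6 - 4 = -10$)
$t{\left(X,y \right)} = \left(2 + X\right) \left(X + y\right)$
$\frac{21}{p{\left(1 \right)} + \left(\left(t{\left(1,5 \right)} + M{\left(4 \right)}\right) + 6\right)} = \frac{21}{1 + \left(\left(\left(1^{2} + 2 \cdot 1 + 2 \cdot 5 + 1 \cdot 5\right) - 10\right) + 6\right)} = \frac{21}{1 + \left(\left(\left(1 + 2 + 10 + 5\right) - 10\right) + 6\right)} = \frac{21}{1 + \left(\left(18 - 10\right) + 6\right)} = \frac{21}{1 + \left(8 + 6\right)} = \frac{21}{1 + 14} = \frac{21}{15} = 21 \cdot \frac{1}{15} = \frac{7}{5}$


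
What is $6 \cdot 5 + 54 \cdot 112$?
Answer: $6078$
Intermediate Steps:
$6 \cdot 5 + 54 \cdot 112 = 30 + 6048 = 6078$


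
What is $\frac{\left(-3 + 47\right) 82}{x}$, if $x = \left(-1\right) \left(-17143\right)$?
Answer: $\frac{3608}{17143} \approx 0.21046$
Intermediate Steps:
$x = 17143$
$\frac{\left(-3 + 47\right) 82}{x} = \frac{\left(-3 + 47\right) 82}{17143} = 44 \cdot 82 \cdot \frac{1}{17143} = 3608 \cdot \frac{1}{17143} = \frac{3608}{17143}$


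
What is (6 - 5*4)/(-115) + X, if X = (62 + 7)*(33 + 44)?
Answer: 611009/115 ≈ 5313.1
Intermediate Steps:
X = 5313 (X = 69*77 = 5313)
(6 - 5*4)/(-115) + X = (6 - 5*4)/(-115) + 5313 = (6 - 20)*(-1/115) + 5313 = -14*(-1/115) + 5313 = 14/115 + 5313 = 611009/115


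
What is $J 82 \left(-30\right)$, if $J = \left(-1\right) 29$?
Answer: $71340$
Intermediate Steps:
$J = -29$
$J 82 \left(-30\right) = \left(-29\right) 82 \left(-30\right) = \left(-2378\right) \left(-30\right) = 71340$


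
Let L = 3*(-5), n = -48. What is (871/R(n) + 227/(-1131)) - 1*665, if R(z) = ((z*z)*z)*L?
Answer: -416014703953/625397760 ≈ -665.20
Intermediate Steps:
L = -15
R(z) = -15*z**3 (R(z) = ((z*z)*z)*(-15) = (z**2*z)*(-15) = z**3*(-15) = -15*z**3)
(871/R(n) + 227/(-1131)) - 1*665 = (871/((-15*(-48)**3)) + 227/(-1131)) - 1*665 = (871/((-15*(-110592))) + 227*(-1/1131)) - 665 = (871/1658880 - 227/1131) - 665 = -125193553/625397760 - 665 = -416014703953/625397760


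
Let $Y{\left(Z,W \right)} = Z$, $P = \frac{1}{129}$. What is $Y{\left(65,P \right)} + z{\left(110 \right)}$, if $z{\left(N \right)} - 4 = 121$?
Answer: $190$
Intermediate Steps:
$P = \frac{1}{129} \approx 0.0077519$
$z{\left(N \right)} = 125$ ($z{\left(N \right)} = 4 + 121 = 125$)
$Y{\left(65,P \right)} + z{\left(110 \right)} = 65 + 125 = 190$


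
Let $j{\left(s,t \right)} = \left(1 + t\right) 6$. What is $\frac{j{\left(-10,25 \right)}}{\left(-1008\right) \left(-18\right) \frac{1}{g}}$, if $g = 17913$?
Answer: $\frac{11089}{72} \approx 154.01$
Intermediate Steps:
$j{\left(s,t \right)} = 6 + 6 t$
$\frac{j{\left(-10,25 \right)}}{\left(-1008\right) \left(-18\right) \frac{1}{g}} = \frac{6 + 6 \cdot 25}{\left(-1008\right) \left(-18\right) \frac{1}{17913}} = \frac{6 + 150}{18144 \cdot \frac{1}{17913}} = \frac{156}{\frac{864}{853}} = 156 \cdot \frac{853}{864} = \frac{11089}{72}$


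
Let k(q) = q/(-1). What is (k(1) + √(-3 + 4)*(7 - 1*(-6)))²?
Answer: 144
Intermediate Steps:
k(q) = -q (k(q) = q*(-1) = -q)
(k(1) + √(-3 + 4)*(7 - 1*(-6)))² = (-1*1 + √(-3 + 4)*(7 - 1*(-6)))² = (-1 + √1*(7 + 6))² = (-1 + 1*13)² = (-1 + 13)² = 12² = 144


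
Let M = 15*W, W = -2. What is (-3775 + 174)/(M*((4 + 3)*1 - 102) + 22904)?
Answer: -3601/25754 ≈ -0.13982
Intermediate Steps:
M = -30 (M = 15*(-2) = -30)
(-3775 + 174)/(M*((4 + 3)*1 - 102) + 22904) = (-3775 + 174)/(-30*((4 + 3)*1 - 102) + 22904) = -3601/(-30*(7*1 - 102) + 22904) = -3601/(-30*(7 - 102) + 22904) = -3601/(-30*(-95) + 22904) = -3601/(2850 + 22904) = -3601/25754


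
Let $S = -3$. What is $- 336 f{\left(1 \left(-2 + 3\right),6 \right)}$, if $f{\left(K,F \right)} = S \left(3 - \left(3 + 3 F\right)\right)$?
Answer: $-18144$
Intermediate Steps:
$f{\left(K,F \right)} = 9 F$ ($f{\left(K,F \right)} = - 3 \left(3 - \left(3 + 3 F\right)\right) = - 3 \left(- 3 F\right) = 9 F$)
$- 336 f{\left(1 \left(-2 + 3\right),6 \right)} = - 336 \cdot 9 \cdot 6 = \left(-336\right) 54 = -18144$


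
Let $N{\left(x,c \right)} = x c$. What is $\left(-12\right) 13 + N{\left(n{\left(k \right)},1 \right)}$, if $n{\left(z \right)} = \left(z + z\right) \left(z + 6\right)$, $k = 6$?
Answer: $-12$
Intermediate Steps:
$n{\left(z \right)} = 2 z \left(6 + z\right)$
$N{\left(x,c \right)} = c x$
$\left(-12\right) 13 + N{\left(n{\left(k \right)},1 \right)} = \left(-12\right) 13 + 1 \cdot 2 \cdot 6 \left(6 + 6\right) = -156 + 1 \cdot 2 \cdot 6 \cdot 12 = -156 + 1 \cdot 144 = -156 + 144 = -12$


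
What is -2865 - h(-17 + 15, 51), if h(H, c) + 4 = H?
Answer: -2859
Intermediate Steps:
h(H, c) = -4 + H
-2865 - h(-17 + 15, 51) = -2865 - (-4 + (-17 + 15)) = -2865 - (-4 - 2) = -2865 - 1*(-6) = -2865 + 6 = -2859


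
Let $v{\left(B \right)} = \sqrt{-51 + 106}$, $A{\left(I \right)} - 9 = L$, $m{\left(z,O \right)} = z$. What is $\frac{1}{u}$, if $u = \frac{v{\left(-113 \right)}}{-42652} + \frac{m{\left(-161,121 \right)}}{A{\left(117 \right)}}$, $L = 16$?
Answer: $- \frac{7322252243600}{47155304414409} + \frac{26657500 \sqrt{55}}{47155304414409} \approx -0.15528$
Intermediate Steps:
$A{\left(I \right)} = 25$ ($A{\left(I \right)} = 9 + 16 = 25$)
$v{\left(B \right)} = \sqrt{55}$
$u = - \frac{161}{25} - \frac{\sqrt{55}}{42652}$ ($u = \frac{\sqrt{55}}{-42652} - \frac{161}{25} = \sqrt{55} \left(- \frac{1}{42652}\right) - \frac{161}{25} = - \frac{\sqrt{55}}{42652} - \frac{161}{25} = - \frac{161}{25} - \frac{\sqrt{55}}{42652} \approx -6.4402$)
$\frac{1}{u} = \frac{1}{- \frac{161}{25} - \frac{\sqrt{55}}{42652}}$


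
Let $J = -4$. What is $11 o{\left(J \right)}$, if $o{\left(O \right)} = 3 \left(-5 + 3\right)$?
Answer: $-66$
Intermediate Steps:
$o{\left(O \right)} = -6$ ($o{\left(O \right)} = 3 \left(-2\right) = -6$)
$11 o{\left(J \right)} = 11 \left(-6\right) = -66$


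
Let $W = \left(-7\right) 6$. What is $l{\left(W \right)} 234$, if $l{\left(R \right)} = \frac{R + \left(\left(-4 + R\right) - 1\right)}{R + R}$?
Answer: $\frac{3471}{14} \approx 247.93$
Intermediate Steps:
$W = -42$
$l{\left(R \right)} = \frac{-5 + 2 R}{2 R}$ ($l{\left(R \right)} = \frac{R + \left(-5 + R\right)}{2 R} = \left(-5 + 2 R\right) \frac{1}{2 R} = \frac{-5 + 2 R}{2 R}$)
$l{\left(W \right)} 234 = \frac{- \frac{5}{2} - 42}{-42} \cdot 234 = \left(- \frac{1}{42}\right) \left(- \frac{89}{2}\right) 234 = \frac{89}{84} \cdot 234 = \frac{3471}{14}$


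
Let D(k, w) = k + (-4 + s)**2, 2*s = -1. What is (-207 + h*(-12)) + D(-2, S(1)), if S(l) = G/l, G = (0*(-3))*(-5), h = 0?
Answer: -755/4 ≈ -188.75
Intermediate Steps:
s = -1/2 (s = (1/2)*(-1) = -1/2 ≈ -0.50000)
G = 0 (G = 0*(-5) = 0)
S(l) = 0 (S(l) = 0/l = 0)
D(k, w) = 81/4 + k (D(k, w) = k + (-4 - 1/2)**2 = k + (-9/2)**2 = k + 81/4 = 81/4 + k)
(-207 + h*(-12)) + D(-2, S(1)) = (-207 + 0*(-12)) + (81/4 - 2) = (-207 + 0) + 73/4 = -207 + 73/4 = -755/4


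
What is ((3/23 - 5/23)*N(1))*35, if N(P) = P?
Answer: -70/23 ≈ -3.0435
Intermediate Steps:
((3/23 - 5/23)*N(1))*35 = ((3/23 - 5/23)*1)*35 = -2/23*1*35 = -2/23*35 = -70/23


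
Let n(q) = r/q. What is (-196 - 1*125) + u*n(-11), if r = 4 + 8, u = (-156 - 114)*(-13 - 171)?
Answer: -599691/11 ≈ -54517.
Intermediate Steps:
u = 49680 (u = -270*(-184) = 49680)
r = 12
n(q) = 12/q
(-196 - 1*125) + u*n(-11) = (-196 - 1*125) + 49680*(12/(-11)) = (-196 - 125) + 49680*(12*(-1/11)) = -321 + 49680*(-12/11) = -321 - 596160/11 = -599691/11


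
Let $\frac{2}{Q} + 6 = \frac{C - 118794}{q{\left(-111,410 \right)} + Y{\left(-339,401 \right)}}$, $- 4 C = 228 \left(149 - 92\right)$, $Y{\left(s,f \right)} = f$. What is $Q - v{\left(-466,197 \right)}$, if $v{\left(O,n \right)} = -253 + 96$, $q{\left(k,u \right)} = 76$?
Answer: $\frac{6536377}{41635} \approx 156.99$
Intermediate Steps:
$v{\left(O,n \right)} = -157$
$C = -3249$ ($C = - \frac{228 \left(149 - 92\right)}{4} = - \frac{228 \cdot 57}{4} = \left(- \frac{1}{4}\right) 12996 = -3249$)
$Q = - \frac{318}{41635}$ ($Q = \frac{2}{-6 + \frac{-3249 - 118794}{76 + 401}} = \frac{2}{-6 - \frac{122043}{477}} = \frac{2}{-6 - \frac{40681}{159}} = \frac{2}{- \frac{41635}{159}} = 2 \left(- \frac{159}{41635}\right) = - \frac{318}{41635} \approx -0.0076378$)
$Q - v{\left(-466,197 \right)} = - \frac{318}{41635} - -157 = - \frac{318}{41635} + 157 = \frac{6536377}{41635}$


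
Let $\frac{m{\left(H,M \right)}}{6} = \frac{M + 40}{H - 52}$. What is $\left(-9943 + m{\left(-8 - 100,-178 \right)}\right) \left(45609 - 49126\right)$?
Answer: $\frac{1398053221}{40} \approx 3.4951 \cdot 10^{7}$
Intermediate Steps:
$m{\left(H,M \right)} = \frac{6 \left(40 + M\right)}{-52 + H}$ ($m{\left(H,M \right)} = 6 \frac{M + 40}{H - 52} = 6 \frac{40 + M}{-52 + H} = \frac{6 \left(40 + M\right)}{-52 + H}$)
$\left(-9943 + m{\left(-8 - 100,-178 \right)}\right) \left(45609 - 49126\right) = \left(-9943 + \frac{6 \left(40 - 178\right)}{-52 - 108}\right) \left(45609 - 49126\right) = \left(-9943 + 6 \frac{1}{-52 - 108} \left(-138\right)\right) \left(-3517\right) = \left(-9943 + 6 \frac{1}{-160} \left(-138\right)\right) \left(-3517\right) = \left(-9943 + 6 \left(- \frac{1}{160}\right) \left(-138\right)\right) \left(-3517\right) = \left(-9943 + \frac{207}{40}\right) \left(-3517\right) = \left(- \frac{397513}{40}\right) \left(-3517\right) = \frac{1398053221}{40}$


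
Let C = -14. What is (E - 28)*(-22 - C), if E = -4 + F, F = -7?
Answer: 312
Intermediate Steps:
E = -11 (E = -4 - 7 = -11)
(E - 28)*(-22 - C) = (-11 - 28)*(-22 - 1*(-14)) = -39*(-22 + 14) = -39*(-8) = 312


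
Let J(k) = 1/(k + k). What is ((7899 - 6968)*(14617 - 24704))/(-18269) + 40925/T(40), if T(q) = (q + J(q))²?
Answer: 101008937531797/187191499869 ≈ 539.60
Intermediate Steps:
J(k) = 1/(2*k)
T(q) = (q + 1/(2*q))²
((7899 - 6968)*(14617 - 24704))/(-18269) + 40925/T(40) = ((7899 - 6968)*(14617 - 24704))/(-18269) + 40925/((40 + (½)/40)²) = (931*(-10087))*(-1/18269) + 40925/((40 + (½)*(1/40))²) = -9390997*(-1/18269) + 40925/((40 + 1/80)²) = 9390997/18269 + 40925/((3201/80)²) = 9390997/18269 + 40925/(10246401/6400) = 9390997/18269 + 40925*(6400/10246401) = 9390997/18269 + 261920000/10246401 = 101008937531797/187191499869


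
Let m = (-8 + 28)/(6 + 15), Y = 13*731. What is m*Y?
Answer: 190060/21 ≈ 9050.5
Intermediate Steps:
Y = 9503
m = 20/21 ≈ 0.95238
m*Y = (20/21)*9503 = 190060/21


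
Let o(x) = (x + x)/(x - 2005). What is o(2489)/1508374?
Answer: 2489/365026508 ≈ 6.8187e-6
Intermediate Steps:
o(x) = 2*x/(-2005 + x) (o(x) = (2*x)/(-2005 + x) = 2*x/(-2005 + x))
o(2489)/1508374 = (2*2489/(-2005 + 2489))/1508374 = (2*2489/484)*(1/1508374) = (2*2489*(1/484))*(1/1508374) = (2489/242)*(1/1508374) = 2489/365026508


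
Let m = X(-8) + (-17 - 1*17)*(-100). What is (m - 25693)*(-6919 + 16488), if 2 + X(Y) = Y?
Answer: -213417407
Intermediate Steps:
X(Y) = -2 + Y
m = 3390 (m = (-2 - 8) + (-17 - 1*17)*(-100) = -10 + (-17 - 17)*(-100) = -10 - 34*(-100) = -10 + 3400 = 3390)
(m - 25693)*(-6919 + 16488) = (3390 - 25693)*(-6919 + 16488) = -22303*9569 = -213417407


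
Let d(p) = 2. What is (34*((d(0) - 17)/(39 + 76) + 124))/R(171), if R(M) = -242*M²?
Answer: -4403/7397973 ≈ -0.00059516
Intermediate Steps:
(34*((d(0) - 17)/(39 + 76) + 124))/R(171) = (34*((2 - 17)/(39 + 76) + 124))/((-242*171²)) = (34*(-15/115 + 124))/((-242*29241)) = (34*(-15*1/115 + 124))/(-7076322) = (34*(-3/23 + 124))*(-1/7076322) = (34*(2849/23))*(-1/7076322) = (96866/23)*(-1/7076322) = -4403/7397973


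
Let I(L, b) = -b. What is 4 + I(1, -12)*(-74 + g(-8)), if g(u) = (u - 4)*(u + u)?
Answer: 1420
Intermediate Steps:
g(u) = 2*u*(-4 + u) (g(u) = (-4 + u)*(2*u) = 2*u*(-4 + u))
4 + I(1, -12)*(-74 + g(-8)) = 4 + (-1*(-12))*(-74 + 2*(-8)*(-4 - 8)) = 4 + 12*(-74 + 2*(-8)*(-12)) = 4 + 12*(-74 + 192) = 4 + 12*118 = 4 + 1416 = 1420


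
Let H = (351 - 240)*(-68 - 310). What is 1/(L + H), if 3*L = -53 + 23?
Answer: -1/41968 ≈ -2.3828e-5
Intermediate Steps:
L = -10 (L = (-53 + 23)/3 = (1/3)*(-30) = -10)
H = -41958 (H = 111*(-378) = -41958)
1/(L + H) = 1/(-10 - 41958) = 1/(-41968) = -1/41968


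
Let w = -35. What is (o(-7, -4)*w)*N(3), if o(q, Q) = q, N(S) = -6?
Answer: -1470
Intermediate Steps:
(o(-7, -4)*w)*N(3) = -7*(-35)*(-6) = 245*(-6) = -1470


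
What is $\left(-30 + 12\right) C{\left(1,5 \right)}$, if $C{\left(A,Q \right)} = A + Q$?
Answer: $-108$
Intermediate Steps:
$\left(-30 + 12\right) C{\left(1,5 \right)} = \left(-30 + 12\right) \left(1 + 5\right) = \left(-18\right) 6 = -108$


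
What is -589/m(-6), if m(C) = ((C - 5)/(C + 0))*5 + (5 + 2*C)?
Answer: -3534/13 ≈ -271.85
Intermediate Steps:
m(C) = 5 + 2*C + 5*(-5 + C)/C (m(C) = ((-5 + C)/C)*5 + (5 + 2*C) = 5*(-5 + C)/C + (5 + 2*C) = 5 + 2*C + 5*(-5 + C)/C)
-589/m(-6) = -589/(10 - 25/(-6) + 2*(-6)) = -589/(10 - 25*(-⅙) - 12) = -589/(10 + 25/6 - 12) = -589/13/6 = -589*6/13 = -3534/13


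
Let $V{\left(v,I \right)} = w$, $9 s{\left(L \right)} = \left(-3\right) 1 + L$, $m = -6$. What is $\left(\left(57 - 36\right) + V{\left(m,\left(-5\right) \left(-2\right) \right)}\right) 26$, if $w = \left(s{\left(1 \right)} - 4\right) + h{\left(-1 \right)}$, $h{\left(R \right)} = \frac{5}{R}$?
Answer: $\frac{2756}{9} \approx 306.22$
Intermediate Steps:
$s{\left(L \right)} = - \frac{1}{3} + \frac{L}{9}$ ($s{\left(L \right)} = \frac{\left(-3\right) 1 + L}{9} = \frac{-3 + L}{9} = - \frac{1}{3} + \frac{L}{9}$)
$w = - \frac{83}{9}$ ($w = \left(\left(- \frac{1}{3} + \frac{1}{9} \cdot 1\right) - 4\right) + \frac{5}{-1} = \left(\left(- \frac{1}{3} + \frac{1}{9}\right) - 4\right) + 5 \left(-1\right) = \left(- \frac{2}{9} - 4\right) - 5 = - \frac{38}{9} - 5 = - \frac{83}{9} \approx -9.2222$)
$V{\left(v,I \right)} = - \frac{83}{9}$
$\left(\left(57 - 36\right) + V{\left(m,\left(-5\right) \left(-2\right) \right)}\right) 26 = \left(\left(57 - 36\right) - \frac{83}{9}\right) 26 = \left(21 - \frac{83}{9}\right) 26 = \frac{106}{9} \cdot 26 = \frac{2756}{9}$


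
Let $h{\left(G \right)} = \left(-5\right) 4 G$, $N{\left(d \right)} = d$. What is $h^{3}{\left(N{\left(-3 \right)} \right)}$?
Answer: $216000$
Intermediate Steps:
$h{\left(G \right)} = - 20 G$
$h^{3}{\left(N{\left(-3 \right)} \right)} = \left(\left(-20\right) \left(-3\right)\right)^{3} = 60^{3} = 216000$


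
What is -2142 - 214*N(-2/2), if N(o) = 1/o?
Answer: -1928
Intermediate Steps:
N(o) = 1/o
-2142 - 214*N(-2/2) = -2142 - 214*(-1/1) = -2142 - 214/((-2*½)) = -2142 - 214/(-1) = -2142 - 214*(-1) = -2142 + 214 = -1928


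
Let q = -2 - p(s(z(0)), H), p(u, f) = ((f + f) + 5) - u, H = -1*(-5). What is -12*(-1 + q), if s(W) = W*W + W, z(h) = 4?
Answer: -24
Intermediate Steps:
H = 5
s(W) = W + W² (s(W) = W² + W = W + W²)
p(u, f) = 5 - u + 2*f (p(u, f) = (2*f + 5) - u = (5 + 2*f) - u = 5 - u + 2*f)
q = 3 (q = -2 - (5 - 4*(1 + 4) + 2*5) = -2 - (5 - 4*5 + 10) = -2 - (5 - 1*20 + 10) = -2 - (5 - 20 + 10) = -2 - 1*(-5) = -2 + 5 = 3)
-12*(-1 + q) = -12*(-1 + 3) = -12*2 = -24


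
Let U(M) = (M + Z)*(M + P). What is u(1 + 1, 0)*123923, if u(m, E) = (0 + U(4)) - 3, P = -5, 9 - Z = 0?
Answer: -1982768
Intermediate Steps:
Z = 9 (Z = 9 - 1*0 = 9 + 0 = 9)
U(M) = (-5 + M)*(9 + M) (U(M) = (M + 9)*(M - 5) = (9 + M)*(-5 + M) = (-5 + M)*(9 + M))
u(m, E) = -16 (u(m, E) = (0 + (-45 + 4² + 4*4)) - 3 = (0 + (-45 + 16 + 16)) - 3 = (0 - 13) - 3 = -13 - 3 = -16)
u(1 + 1, 0)*123923 = -16*123923 = -1982768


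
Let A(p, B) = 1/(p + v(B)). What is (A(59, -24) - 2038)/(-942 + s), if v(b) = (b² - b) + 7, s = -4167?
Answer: 1357307/3402594 ≈ 0.39890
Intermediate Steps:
v(b) = 7 + b² - b
A(p, B) = 1/(7 + p + B² - B) (A(p, B) = 1/(p + (7 + B² - B)) = 1/(7 + p + B² - B))
(A(59, -24) - 2038)/(-942 + s) = (1/(7 + 59 + (-24)² - 1*(-24)) - 2038)/(-942 - 4167) = (1/(7 + 59 + 576 + 24) - 2038)/(-5109) = (1/666 - 2038)*(-1/5109) = -1357307/666*(-1/5109) = 1357307/3402594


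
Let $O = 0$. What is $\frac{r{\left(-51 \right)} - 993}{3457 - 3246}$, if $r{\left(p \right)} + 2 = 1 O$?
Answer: $- \frac{995}{211} \approx -4.7156$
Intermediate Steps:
$r{\left(p \right)} = -2$ ($r{\left(p \right)} = -2 + 1 \cdot 0 = -2 + 0 = -2$)
$\frac{r{\left(-51 \right)} - 993}{3457 - 3246} = \frac{-2 - 993}{3457 - 3246} = - \frac{995}{211}$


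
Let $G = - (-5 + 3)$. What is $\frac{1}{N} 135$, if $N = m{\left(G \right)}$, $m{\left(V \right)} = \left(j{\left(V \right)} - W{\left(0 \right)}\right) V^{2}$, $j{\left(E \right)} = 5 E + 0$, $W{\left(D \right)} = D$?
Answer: $\frac{27}{8} \approx 3.375$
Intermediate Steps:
$j{\left(E \right)} = 5 E$
$G = 2$ ($G = \left(-1\right) \left(-2\right) = 2$)
$m{\left(V \right)} = 5 V^{3}$ ($m{\left(V \right)} = \left(5 V - 0\right) V^{2} = \left(5 V + 0\right) V^{2} = 5 V V^{2} = 5 V^{3}$)
$N = 40$ ($N = 5 \cdot 2^{3} = 5 \cdot 8 = 40$)
$\frac{1}{N} 135 = \frac{1}{40} \cdot 135 = \frac{27}{8}$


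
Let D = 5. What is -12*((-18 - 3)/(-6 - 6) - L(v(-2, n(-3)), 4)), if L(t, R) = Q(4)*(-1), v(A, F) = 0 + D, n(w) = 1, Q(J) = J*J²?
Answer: -789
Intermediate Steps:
Q(J) = J³
v(A, F) = 5 (v(A, F) = 0 + 5 = 5)
L(t, R) = -64 (L(t, R) = 4³*(-1) = 64*(-1) = -64)
-12*((-18 - 3)/(-6 - 6) - L(v(-2, n(-3)), 4)) = -12*((-18 - 3)/(-6 - 6) - 1*(-64)) = -12*(-21/(-12) + 64) = -12*(-21*(-1/12) + 64) = -12*(7/4 + 64) = -12*263/4 = -789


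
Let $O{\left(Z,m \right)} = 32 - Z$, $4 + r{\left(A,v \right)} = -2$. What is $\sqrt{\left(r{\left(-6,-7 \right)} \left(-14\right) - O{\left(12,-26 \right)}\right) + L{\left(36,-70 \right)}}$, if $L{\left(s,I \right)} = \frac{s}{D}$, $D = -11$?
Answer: $\frac{2 \sqrt{1837}}{11} \approx 7.7928$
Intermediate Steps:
$r{\left(A,v \right)} = -6$ ($r{\left(A,v \right)} = -4 - 2 = -6$)
$L{\left(s,I \right)} = - \frac{s}{11}$ ($L{\left(s,I \right)} = \frac{s}{-11} = s \left(- \frac{1}{11}\right) = - \frac{s}{11}$)
$\sqrt{\left(r{\left(-6,-7 \right)} \left(-14\right) - O{\left(12,-26 \right)}\right) + L{\left(36,-70 \right)}} = \sqrt{\left(\left(-6\right) \left(-14\right) - \left(32 - 12\right)\right) - \frac{36}{11}} = \sqrt{\left(84 - \left(32 - 12\right)\right) - \frac{36}{11}} = \sqrt{\left(84 - 20\right) - \frac{36}{11}} = \sqrt{64 - \frac{36}{11}} = \sqrt{\frac{668}{11}} = \frac{2 \sqrt{1837}}{11}$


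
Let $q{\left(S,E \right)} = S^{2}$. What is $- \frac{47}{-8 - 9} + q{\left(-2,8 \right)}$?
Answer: $\frac{115}{17} \approx 6.7647$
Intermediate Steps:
$- \frac{47}{-8 - 9} + q{\left(-2,8 \right)} = - \frac{47}{-8 - 9} + \left(-2\right)^{2} = - \frac{47}{-17} + 4 = \left(-47\right) \left(- \frac{1}{17}\right) + 4 = \frac{47}{17} + 4 = \frac{115}{17}$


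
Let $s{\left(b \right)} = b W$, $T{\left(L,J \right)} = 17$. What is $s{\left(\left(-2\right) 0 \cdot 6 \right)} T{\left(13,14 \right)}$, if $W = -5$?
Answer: $0$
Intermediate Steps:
$s{\left(b \right)} = - 5 b$ ($s{\left(b \right)} = b \left(-5\right) = - 5 b$)
$s{\left(\left(-2\right) 0 \cdot 6 \right)} T{\left(13,14 \right)} = - 5 \left(-2\right) 0 \cdot 6 \cdot 17 = - 5 \cdot 0 \cdot 6 \cdot 17 = \left(-5\right) 0 \cdot 17 = 0 \cdot 17 = 0$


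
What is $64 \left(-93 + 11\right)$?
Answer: $-5248$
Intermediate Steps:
$64 \left(-93 + 11\right) = 64 \left(-82\right) = -5248$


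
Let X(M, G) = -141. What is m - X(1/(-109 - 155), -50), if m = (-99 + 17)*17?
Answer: -1253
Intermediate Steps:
m = -1394 (m = -82*17 = -1394)
m - X(1/(-109 - 155), -50) = -1394 - 1*(-141) = -1394 + 141 = -1253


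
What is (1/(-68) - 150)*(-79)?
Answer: 805879/68 ≈ 11851.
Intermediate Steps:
(1/(-68) - 150)*(-79) = (-1/68 - 150)*(-79) = -10201/68*(-79) = 805879/68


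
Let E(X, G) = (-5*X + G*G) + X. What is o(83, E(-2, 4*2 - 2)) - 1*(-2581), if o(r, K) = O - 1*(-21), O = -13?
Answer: 2589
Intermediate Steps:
E(X, G) = G**2 - 4*X (E(X, G) = (-5*X + G**2) + X = (G**2 - 5*X) + X = G**2 - 4*X)
o(r, K) = 8 (o(r, K) = -13 - 1*(-21) = -13 + 21 = 8)
o(83, E(-2, 4*2 - 2)) - 1*(-2581) = 8 - 1*(-2581) = 8 + 2581 = 2589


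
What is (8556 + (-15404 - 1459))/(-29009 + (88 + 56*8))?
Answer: 2769/9491 ≈ 0.29175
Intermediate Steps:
(8556 + (-15404 - 1459))/(-29009 + (88 + 56*8)) = (8556 - 16863)/(-29009 + (88 + 448)) = -8307/(-29009 + 536) = -8307/(-28473) = -8307*(-1/28473) = 2769/9491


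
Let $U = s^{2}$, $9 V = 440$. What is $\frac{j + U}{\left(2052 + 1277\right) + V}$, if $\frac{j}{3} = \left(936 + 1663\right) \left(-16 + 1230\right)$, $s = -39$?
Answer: $\frac{85203711}{30401} \approx 2802.7$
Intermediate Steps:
$V = \frac{440}{9}$ ($V = \frac{1}{9} \cdot 440 = \frac{440}{9} \approx 48.889$)
$j = 9465558$ ($j = 3 \left(936 + 1663\right) \left(-16 + 1230\right) = 3 \cdot 2599 \cdot 1214 = 3 \cdot 3155186 = 9465558$)
$U = 1521$ ($U = \left(-39\right)^{2} = 1521$)
$\frac{j + U}{\left(2052 + 1277\right) + V} = \frac{9465558 + 1521}{\left(2052 + 1277\right) + \frac{440}{9}} = \frac{9467079}{3329 + \frac{440}{9}} = \frac{9467079}{\frac{30401}{9}} = 9467079 \cdot \frac{9}{30401} = \frac{85203711}{30401}$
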